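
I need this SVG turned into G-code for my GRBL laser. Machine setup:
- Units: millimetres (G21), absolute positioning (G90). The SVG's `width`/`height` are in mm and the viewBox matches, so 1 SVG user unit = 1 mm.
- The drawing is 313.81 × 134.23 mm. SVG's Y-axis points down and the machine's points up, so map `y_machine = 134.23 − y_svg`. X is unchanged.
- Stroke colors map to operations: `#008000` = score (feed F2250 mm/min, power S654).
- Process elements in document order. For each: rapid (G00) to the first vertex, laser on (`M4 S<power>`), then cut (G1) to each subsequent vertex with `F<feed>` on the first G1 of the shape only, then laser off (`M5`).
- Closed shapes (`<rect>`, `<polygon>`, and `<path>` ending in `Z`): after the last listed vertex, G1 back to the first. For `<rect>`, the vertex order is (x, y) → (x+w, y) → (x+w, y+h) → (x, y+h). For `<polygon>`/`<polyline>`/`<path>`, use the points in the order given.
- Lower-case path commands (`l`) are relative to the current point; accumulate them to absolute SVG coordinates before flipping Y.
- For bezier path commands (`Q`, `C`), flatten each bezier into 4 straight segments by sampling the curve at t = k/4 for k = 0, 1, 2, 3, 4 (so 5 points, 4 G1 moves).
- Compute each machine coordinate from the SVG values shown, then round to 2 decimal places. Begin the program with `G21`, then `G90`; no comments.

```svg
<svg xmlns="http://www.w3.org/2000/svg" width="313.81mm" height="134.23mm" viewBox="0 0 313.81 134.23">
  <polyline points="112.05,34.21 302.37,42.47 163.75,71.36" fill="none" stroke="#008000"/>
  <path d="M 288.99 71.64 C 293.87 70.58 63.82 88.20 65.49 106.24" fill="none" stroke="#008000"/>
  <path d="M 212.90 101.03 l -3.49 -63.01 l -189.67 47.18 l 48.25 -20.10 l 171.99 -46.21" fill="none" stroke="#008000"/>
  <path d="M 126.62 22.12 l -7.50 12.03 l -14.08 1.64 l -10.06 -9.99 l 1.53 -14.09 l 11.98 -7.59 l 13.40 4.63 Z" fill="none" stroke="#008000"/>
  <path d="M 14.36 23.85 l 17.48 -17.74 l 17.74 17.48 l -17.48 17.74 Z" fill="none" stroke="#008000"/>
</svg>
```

viewBox `0 0 313.81 134.23` with mm width/height → 1 unit = 1 mm. Flip: y_m = 134.23 − y_svg.

**Shape 1** — `<polyline>` open polyline, stroke `#008000` → score (S654, F2250). Machine vertices: (112.05,100.02) → (302.37,91.76) → (163.75,62.87). Open path.

**Shape 2** — `<path>` cubic bezier, stroke `#008000` → score (S654, F2250). Control points (SVG): P0=(288.99,71.64), P1=(293.87,70.58), P2=(63.82,88.20), P3=(65.49,106.24); sampled at t=k/4. Machine vertices: (288.99,62.59) → (255.89,60.17) → (178.44,52.45) → (100.39,41.16) → (65.49,27.99). Open path.

**Shape 3** — `<path>` open polyline, stroke `#008000` → score (S654, F2250). Machine vertices: (212.90,33.20) → (209.41,96.21) → (19.74,49.03) → (67.99,69.13) → (239.98,115.34). Open path.

**Shape 4** — `<path>` regular polygon, stroke `#008000` → score (S654, F2250). Machine vertices: (126.62,112.11) → (119.12,100.08) → (105.04,98.44) → (94.98,108.43) → (96.51,122.52) → (108.49,130.11) → (121.89,125.48) → (126.62,112.11). Closed: final G1 returns to the first vertex.

**Shape 5** — `<path>` regular polygon, stroke `#008000` → score (S654, F2250). Machine vertices: (14.36,110.38) → (31.84,128.12) → (49.58,110.64) → (32.10,92.90) → (14.36,110.38). Closed: final G1 returns to the first vertex.

G21
G90
G00 X112.05 Y100.02
M4 S654
G1 X302.37 Y91.76 F2250
G1 X163.75 Y62.87
M5
G00 X288.99 Y62.59
M4 S654
G1 X255.89 Y60.17 F2250
G1 X178.44 Y52.45
G1 X100.39 Y41.16
G1 X65.49 Y27.99
M5
G00 X212.90 Y33.20
M4 S654
G1 X209.41 Y96.21 F2250
G1 X19.74 Y49.03
G1 X67.99 Y69.13
G1 X239.98 Y115.34
M5
G00 X126.62 Y112.11
M4 S654
G1 X119.12 Y100.08 F2250
G1 X105.04 Y98.44
G1 X94.98 Y108.43
G1 X96.51 Y122.52
G1 X108.49 Y130.11
G1 X121.89 Y125.48
G1 X126.62 Y112.11
M5
G00 X14.36 Y110.38
M4 S654
G1 X31.84 Y128.12 F2250
G1 X49.58 Y110.64
G1 X32.10 Y92.90
G1 X14.36 Y110.38
M5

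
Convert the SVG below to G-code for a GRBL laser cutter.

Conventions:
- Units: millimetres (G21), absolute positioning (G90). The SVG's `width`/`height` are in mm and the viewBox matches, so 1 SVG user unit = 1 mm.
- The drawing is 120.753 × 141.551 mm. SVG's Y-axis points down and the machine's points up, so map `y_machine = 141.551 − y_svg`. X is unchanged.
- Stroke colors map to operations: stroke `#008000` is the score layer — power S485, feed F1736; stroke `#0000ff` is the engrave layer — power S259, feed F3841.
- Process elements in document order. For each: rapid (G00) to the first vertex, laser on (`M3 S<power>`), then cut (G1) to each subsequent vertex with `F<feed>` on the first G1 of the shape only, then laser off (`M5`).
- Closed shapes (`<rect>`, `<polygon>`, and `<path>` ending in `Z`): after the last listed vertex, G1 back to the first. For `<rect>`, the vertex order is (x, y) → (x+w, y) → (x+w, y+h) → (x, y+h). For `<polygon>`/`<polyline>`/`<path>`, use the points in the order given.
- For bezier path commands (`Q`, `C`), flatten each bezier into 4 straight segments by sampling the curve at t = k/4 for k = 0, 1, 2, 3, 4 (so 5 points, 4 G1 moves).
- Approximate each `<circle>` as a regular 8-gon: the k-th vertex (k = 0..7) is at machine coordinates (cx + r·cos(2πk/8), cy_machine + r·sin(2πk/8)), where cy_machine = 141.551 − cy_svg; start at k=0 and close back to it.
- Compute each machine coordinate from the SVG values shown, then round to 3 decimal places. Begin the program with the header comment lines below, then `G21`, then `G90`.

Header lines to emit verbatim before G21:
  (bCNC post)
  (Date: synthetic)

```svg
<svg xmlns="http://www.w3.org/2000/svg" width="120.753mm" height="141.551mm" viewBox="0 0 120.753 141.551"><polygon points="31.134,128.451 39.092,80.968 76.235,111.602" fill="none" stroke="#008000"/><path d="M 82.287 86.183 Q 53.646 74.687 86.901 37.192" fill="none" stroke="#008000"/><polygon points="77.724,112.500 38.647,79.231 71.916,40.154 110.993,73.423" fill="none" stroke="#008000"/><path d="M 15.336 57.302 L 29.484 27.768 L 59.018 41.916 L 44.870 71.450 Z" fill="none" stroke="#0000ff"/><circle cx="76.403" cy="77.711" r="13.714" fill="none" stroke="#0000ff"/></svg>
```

1 u = 1 mm; y_m = 141.551 − y.

[1] `<polygon>` regular polygon, #008000→score S485 F1736: (31.134,13.100) → (39.092,60.583) → (76.235,29.949) → (31.134,13.100) (closed)

[2] `<path>` quadratic bezier, #008000→score S485 F1736: (82.287,55.368) → (71.835,62.741) → (69.120,73.364) → (74.142,87.236) → (86.901,104.359)

[3] `<polygon>` regular polygon, #008000→score S485 F1736: (77.724,29.051) → (38.647,62.320) → (71.916,101.397) → (110.993,68.128) → (77.724,29.051) (closed)

[4] `<path>` regular polygon, #0000ff→engrave S259 F3841: (15.336,84.249) → (29.484,113.783) → (59.018,99.635) → (44.870,70.101) → (15.336,84.249) (closed)

[5] `<circle>` circle, #0000ff→engrave S259 F3841: (90.117,63.840) → (86.100,73.537) → (76.403,77.554) → (66.706,73.537) → (62.689,63.840) → (66.706,54.143) → (76.403,50.126) → (86.100,54.143) → (90.117,63.840) (closed)

(bCNC post)
(Date: synthetic)
G21
G90
G00 X31.134 Y13.100
M3 S485
G1 X39.092 Y60.583 F1736
G1 X76.235 Y29.949
G1 X31.134 Y13.100
M5
G00 X82.287 Y55.368
M3 S485
G1 X71.835 Y62.741 F1736
G1 X69.120 Y73.364
G1 X74.142 Y87.236
G1 X86.901 Y104.359
M5
G00 X77.724 Y29.051
M3 S485
G1 X38.647 Y62.320 F1736
G1 X71.916 Y101.397
G1 X110.993 Y68.128
G1 X77.724 Y29.051
M5
G00 X15.336 Y84.249
M3 S259
G1 X29.484 Y113.783 F3841
G1 X59.018 Y99.635
G1 X44.870 Y70.101
G1 X15.336 Y84.249
M5
G00 X90.117 Y63.840
M3 S259
G1 X86.100 Y73.537 F3841
G1 X76.403 Y77.554
G1 X66.706 Y73.537
G1 X62.689 Y63.840
G1 X66.706 Y54.143
G1 X76.403 Y50.126
G1 X86.100 Y54.143
G1 X90.117 Y63.840
M5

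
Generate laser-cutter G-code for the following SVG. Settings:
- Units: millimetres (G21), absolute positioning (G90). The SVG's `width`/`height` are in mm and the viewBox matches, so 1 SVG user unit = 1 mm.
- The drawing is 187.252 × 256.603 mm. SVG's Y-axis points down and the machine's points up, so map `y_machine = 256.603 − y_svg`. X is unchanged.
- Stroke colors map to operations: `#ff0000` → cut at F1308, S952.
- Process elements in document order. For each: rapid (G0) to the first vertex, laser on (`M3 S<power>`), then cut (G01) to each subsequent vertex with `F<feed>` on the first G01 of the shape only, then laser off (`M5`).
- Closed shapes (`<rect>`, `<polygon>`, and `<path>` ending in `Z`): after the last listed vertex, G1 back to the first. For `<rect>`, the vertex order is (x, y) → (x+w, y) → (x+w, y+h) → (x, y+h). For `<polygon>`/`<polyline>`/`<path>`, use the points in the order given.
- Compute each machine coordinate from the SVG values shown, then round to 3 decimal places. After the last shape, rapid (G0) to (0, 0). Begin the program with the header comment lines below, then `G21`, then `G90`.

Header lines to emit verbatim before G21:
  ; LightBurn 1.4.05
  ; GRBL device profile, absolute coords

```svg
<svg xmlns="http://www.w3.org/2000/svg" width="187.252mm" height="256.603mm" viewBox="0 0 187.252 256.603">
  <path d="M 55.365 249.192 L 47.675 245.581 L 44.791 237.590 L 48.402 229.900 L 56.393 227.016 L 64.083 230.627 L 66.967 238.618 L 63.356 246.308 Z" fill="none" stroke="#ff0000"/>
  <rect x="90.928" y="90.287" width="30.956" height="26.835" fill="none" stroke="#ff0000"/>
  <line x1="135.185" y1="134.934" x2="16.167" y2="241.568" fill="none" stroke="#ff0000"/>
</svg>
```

; LightBurn 1.4.05
; GRBL device profile, absolute coords
G21
G90
G0 X55.365 Y7.411
M3 S952
G01 X47.675 Y11.022 F1308
G01 X44.791 Y19.013
G01 X48.402 Y26.703
G01 X56.393 Y29.587
G01 X64.083 Y25.976
G01 X66.967 Y17.985
G01 X63.356 Y10.295
G01 X55.365 Y7.411
M5
G0 X90.928 Y166.316
M3 S952
G01 X121.884 Y166.316 F1308
G01 X121.884 Y139.481
G01 X90.928 Y139.481
G01 X90.928 Y166.316
M5
G0 X135.185 Y121.669
M3 S952
G01 X16.167 Y15.035 F1308
M5
G0 X0.000 Y0.000

viewBox `0 0 187.252 256.603` with mm width/height → 1 unit = 1 mm. Flip: y_m = 256.603 − y_svg.

**Shape 1** — `<path>` regular polygon, stroke `#ff0000` → cut (S952, F1308). Machine vertices: (55.365,7.411) → (47.675,11.022) → (44.791,19.013) → (48.402,26.703) → (56.393,29.587) → (64.083,25.976) → (66.967,17.985) → (63.356,10.295) → (55.365,7.411). Closed: final G1 returns to the first vertex.

**Shape 2** — `<rect>` rectangle, stroke `#ff0000` → cut (S952, F1308). Machine vertices: (90.928,166.316) → (121.884,166.316) → (121.884,139.481) → (90.928,139.481) → (90.928,166.316). Closed: final G1 returns to the first vertex.

**Shape 3** — `<line>` line segment, stroke `#ff0000` → cut (S952, F1308). Machine vertices: (135.185,121.669) → (16.167,15.035). Open path.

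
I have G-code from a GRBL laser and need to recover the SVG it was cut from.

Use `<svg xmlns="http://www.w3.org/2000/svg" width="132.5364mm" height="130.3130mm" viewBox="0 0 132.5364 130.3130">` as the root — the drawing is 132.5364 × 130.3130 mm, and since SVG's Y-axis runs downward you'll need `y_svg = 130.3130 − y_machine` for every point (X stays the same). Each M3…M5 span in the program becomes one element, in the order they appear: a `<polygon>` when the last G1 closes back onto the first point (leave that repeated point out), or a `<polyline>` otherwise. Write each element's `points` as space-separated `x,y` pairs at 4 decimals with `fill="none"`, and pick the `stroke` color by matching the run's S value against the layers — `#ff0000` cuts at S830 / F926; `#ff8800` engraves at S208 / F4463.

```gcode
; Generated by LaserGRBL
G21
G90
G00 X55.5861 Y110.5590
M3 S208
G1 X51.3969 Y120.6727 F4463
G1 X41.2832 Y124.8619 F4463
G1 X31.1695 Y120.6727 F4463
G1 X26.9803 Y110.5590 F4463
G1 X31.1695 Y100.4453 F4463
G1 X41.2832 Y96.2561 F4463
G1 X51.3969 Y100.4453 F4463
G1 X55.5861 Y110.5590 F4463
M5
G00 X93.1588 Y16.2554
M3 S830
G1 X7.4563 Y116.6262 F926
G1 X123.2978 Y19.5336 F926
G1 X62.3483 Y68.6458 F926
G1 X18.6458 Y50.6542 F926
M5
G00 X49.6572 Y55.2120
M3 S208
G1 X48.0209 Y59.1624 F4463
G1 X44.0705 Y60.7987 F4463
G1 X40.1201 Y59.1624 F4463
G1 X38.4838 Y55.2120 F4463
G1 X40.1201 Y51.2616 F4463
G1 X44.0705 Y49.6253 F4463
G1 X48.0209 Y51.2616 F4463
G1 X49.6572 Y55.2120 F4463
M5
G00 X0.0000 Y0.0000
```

<svg xmlns="http://www.w3.org/2000/svg" width="132.5364mm" height="130.3130mm" viewBox="0 0 132.5364 130.3130">
  <polygon points="55.5861,19.7540 51.3969,9.6403 41.2832,5.4511 31.1695,9.6403 26.9803,19.7540 31.1695,29.8677 41.2832,34.0569 51.3969,29.8677" fill="none" stroke="#ff8800"/>
  <polyline points="93.1588,114.0576 7.4563,13.6868 123.2978,110.7794 62.3483,61.6672 18.6458,79.6588" fill="none" stroke="#ff0000"/>
  <polygon points="49.6572,75.1010 48.0209,71.1506 44.0705,69.5143 40.1201,71.1506 38.4838,75.1010 40.1201,79.0514 44.0705,80.6877 48.0209,79.0514" fill="none" stroke="#ff8800"/>
</svg>

Each laser-on run becomes one SVG element. Flip Y back into SVG space with y_svg = 130.3130 − y_machine.

Run 1: S208 ⇒ engrave layer `#ff8800`. The run returns to its start, so emit a `<polygon>` with points (Y-flipped): 55.5861,19.7540 51.3969,9.6403 41.2832,5.4511 31.1695,9.6403 26.9803,19.7540 31.1695,29.8677 41.2832,34.0569 51.3969,29.8677.

Run 2: the run's S830 means `#ff0000` (cut). The run is open, so emit a `<polyline>` with points (Y-flipped): 93.1588,114.0576 7.4563,13.6868 123.2978,110.7794 62.3483,61.6672 18.6458,79.6588.

Run 3: the run's S208 means `#ff8800` (engrave). The run returns to its start, so emit a `<polygon>` with points (Y-flipped): 49.6572,75.1010 48.0209,71.1506 44.0705,69.5143 40.1201,71.1506 38.4838,75.1010 40.1201,79.0514 44.0705,80.6877 48.0209,79.0514.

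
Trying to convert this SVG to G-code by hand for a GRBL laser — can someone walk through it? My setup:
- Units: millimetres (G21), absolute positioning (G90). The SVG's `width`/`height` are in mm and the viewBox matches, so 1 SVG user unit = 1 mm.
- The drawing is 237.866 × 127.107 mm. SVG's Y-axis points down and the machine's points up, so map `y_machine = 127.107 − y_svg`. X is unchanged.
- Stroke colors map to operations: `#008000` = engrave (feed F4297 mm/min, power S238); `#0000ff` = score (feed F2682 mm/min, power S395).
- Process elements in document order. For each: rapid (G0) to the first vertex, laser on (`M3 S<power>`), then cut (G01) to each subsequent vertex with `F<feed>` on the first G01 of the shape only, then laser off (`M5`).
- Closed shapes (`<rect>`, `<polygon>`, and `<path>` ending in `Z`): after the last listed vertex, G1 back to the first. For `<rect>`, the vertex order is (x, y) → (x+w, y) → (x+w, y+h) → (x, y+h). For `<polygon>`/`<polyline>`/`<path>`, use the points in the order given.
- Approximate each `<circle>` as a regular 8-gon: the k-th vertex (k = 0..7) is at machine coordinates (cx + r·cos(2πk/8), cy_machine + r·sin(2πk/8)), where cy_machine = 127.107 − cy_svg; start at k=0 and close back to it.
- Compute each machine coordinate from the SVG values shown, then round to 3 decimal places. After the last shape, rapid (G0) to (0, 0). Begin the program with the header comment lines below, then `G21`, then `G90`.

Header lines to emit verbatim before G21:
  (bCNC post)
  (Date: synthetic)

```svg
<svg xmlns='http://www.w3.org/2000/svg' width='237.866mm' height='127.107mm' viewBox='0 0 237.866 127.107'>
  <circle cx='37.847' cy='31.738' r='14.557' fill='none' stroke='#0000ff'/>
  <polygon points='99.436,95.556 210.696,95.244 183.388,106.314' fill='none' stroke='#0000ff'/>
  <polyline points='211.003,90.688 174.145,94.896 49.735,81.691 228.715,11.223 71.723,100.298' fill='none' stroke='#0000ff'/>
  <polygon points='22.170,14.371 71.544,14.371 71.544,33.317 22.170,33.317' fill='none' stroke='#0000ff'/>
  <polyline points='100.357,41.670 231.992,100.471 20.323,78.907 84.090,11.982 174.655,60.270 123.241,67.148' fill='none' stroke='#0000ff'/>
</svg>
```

Since the viewBox matches the mm dimensions, user units are millimetres directly. The only transform is the Y-flip y_m = 127.107 − y_svg.

Shape 1 is a circle drawn with `<circle>`. Its stroke #0000ff means score at S395, F2682. After flipping Y the toolpath is (52.404,95.369) → (48.140,105.662) → (37.847,109.926) → (27.554,105.662) → (23.290,95.369) → (27.554,85.076) → (37.847,80.812) → (48.140,85.076) → (52.404,95.369), returning to the start.

Shape 2 is a closed polygon drawn with `<polygon>`. Its stroke #0000ff means score at S395, F2682. After flipping Y the toolpath is (99.436,31.551) → (210.696,31.863) → (183.388,20.793) → (99.436,31.551), returning to the start.

Shape 3 is a open polyline drawn with `<polyline>`. Its stroke #0000ff means score at S395, F2682. After flipping Y the toolpath is (211.003,36.419) → (174.145,32.211) → (49.735,45.416) → (228.715,115.884) → (71.723,26.809).

Shape 4 is a rectangle drawn with `<polygon>`. Its stroke #0000ff means score at S395, F2682. After flipping Y the toolpath is (22.170,112.736) → (71.544,112.736) → (71.544,93.790) → (22.170,93.790) → (22.170,112.736), returning to the start.

Shape 5 is a open polyline drawn with `<polyline>`. Its stroke #0000ff means score at S395, F2682. After flipping Y the toolpath is (100.357,85.437) → (231.992,26.636) → (20.323,48.200) → (84.090,115.125) → (174.655,66.837) → (123.241,59.959).

(bCNC post)
(Date: synthetic)
G21
G90
G0 X52.404 Y95.369
M3 S395
G01 X48.140 Y105.662 F2682
G01 X37.847 Y109.926
G01 X27.554 Y105.662
G01 X23.290 Y95.369
G01 X27.554 Y85.076
G01 X37.847 Y80.812
G01 X48.140 Y85.076
G01 X52.404 Y95.369
M5
G0 X99.436 Y31.551
M3 S395
G01 X210.696 Y31.863 F2682
G01 X183.388 Y20.793
G01 X99.436 Y31.551
M5
G0 X211.003 Y36.419
M3 S395
G01 X174.145 Y32.211 F2682
G01 X49.735 Y45.416
G01 X228.715 Y115.884
G01 X71.723 Y26.809
M5
G0 X22.170 Y112.736
M3 S395
G01 X71.544 Y112.736 F2682
G01 X71.544 Y93.790
G01 X22.170 Y93.790
G01 X22.170 Y112.736
M5
G0 X100.357 Y85.437
M3 S395
G01 X231.992 Y26.636 F2682
G01 X20.323 Y48.200
G01 X84.090 Y115.125
G01 X174.655 Y66.837
G01 X123.241 Y59.959
M5
G0 X0.000 Y0.000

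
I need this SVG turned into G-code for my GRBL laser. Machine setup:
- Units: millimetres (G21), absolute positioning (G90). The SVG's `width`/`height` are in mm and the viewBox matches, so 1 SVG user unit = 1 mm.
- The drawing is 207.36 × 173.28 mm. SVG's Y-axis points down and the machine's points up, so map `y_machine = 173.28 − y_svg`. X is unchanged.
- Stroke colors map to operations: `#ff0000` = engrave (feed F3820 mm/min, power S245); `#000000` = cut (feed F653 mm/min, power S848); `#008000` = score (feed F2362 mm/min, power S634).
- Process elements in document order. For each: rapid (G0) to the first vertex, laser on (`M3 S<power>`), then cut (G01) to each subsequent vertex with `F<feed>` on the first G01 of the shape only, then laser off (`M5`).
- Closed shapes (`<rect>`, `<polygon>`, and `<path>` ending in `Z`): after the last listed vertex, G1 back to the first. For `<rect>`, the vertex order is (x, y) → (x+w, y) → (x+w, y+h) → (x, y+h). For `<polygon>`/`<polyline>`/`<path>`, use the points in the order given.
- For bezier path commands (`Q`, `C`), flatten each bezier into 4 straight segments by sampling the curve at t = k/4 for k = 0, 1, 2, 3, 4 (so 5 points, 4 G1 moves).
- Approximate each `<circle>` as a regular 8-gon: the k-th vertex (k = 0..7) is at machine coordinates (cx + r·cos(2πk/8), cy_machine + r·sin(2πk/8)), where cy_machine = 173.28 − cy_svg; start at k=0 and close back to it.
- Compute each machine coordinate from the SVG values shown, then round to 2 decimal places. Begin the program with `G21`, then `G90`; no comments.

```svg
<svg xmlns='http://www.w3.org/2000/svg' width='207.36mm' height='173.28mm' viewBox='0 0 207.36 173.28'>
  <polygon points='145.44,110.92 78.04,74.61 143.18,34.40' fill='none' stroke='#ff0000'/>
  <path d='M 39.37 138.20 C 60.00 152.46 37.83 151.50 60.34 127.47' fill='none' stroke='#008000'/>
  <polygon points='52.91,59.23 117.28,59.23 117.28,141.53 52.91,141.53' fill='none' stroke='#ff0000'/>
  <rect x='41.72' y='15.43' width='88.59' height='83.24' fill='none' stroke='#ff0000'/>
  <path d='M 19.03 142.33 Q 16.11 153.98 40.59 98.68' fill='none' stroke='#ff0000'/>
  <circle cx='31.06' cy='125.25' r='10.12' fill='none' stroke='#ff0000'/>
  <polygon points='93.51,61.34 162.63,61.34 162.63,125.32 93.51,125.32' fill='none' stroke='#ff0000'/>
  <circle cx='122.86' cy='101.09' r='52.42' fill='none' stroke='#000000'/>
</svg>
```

1 u = 1 mm; y_m = 173.28 − y.

[1] `<polygon>` regular polygon, #ff0000→engrave S245 F3820: (145.44,62.36) → (78.04,98.67) → (143.18,138.88) → (145.44,62.36) (closed)

[2] `<path>` cubic bezier, #008000→score S634 F2362: (39.37,35.08) → (48.18,27.36) → (49.15,26.09) → (50.47,31.99) → (60.34,45.81)

[3] `<polygon>` rectangle, #ff0000→engrave S245 F3820: (52.91,114.05) → (117.28,114.05) → (117.28,31.75) → (52.91,31.75) → (52.91,114.05) (closed)

[4] `<rect>` rectangle, #ff0000→engrave S245 F3820: (41.72,157.85) → (130.31,157.85) → (130.31,74.61) → (41.72,74.61) → (41.72,157.85) (closed)

[5] `<path>` quadratic bezier, #ff0000→engrave S245 F3820: (19.03,30.95) → (19.28,29.31) → (22.96,36.04) → (30.06,51.13) → (40.59,74.60)

[6] `<circle>` circle, #ff0000→engrave S245 F3820: (41.18,48.03) → (38.22,55.19) → (31.06,58.15) → (23.90,55.19) → (20.94,48.03) → (23.90,40.87) → (31.06,37.91) → (38.22,40.87) → (41.18,48.03) (closed)

[7] `<polygon>` rectangle, #ff0000→engrave S245 F3820: (93.51,111.94) → (162.63,111.94) → (162.63,47.96) → (93.51,47.96) → (93.51,111.94) (closed)

[8] `<circle>` circle, #000000→cut S848 F653: (175.28,72.19) → (159.93,109.26) → (122.86,124.61) → (85.79,109.26) → (70.44,72.19) → (85.79,35.12) → (122.86,19.77) → (159.93,35.12) → (175.28,72.19) (closed)

G21
G90
G0 X145.44 Y62.36
M3 S245
G01 X78.04 Y98.67 F3820
G01 X143.18 Y138.88
G01 X145.44 Y62.36
M5
G0 X39.37 Y35.08
M3 S634
G01 X48.18 Y27.36 F2362
G01 X49.15 Y26.09
G01 X50.47 Y31.99
G01 X60.34 Y45.81
M5
G0 X52.91 Y114.05
M3 S245
G01 X117.28 Y114.05 F3820
G01 X117.28 Y31.75
G01 X52.91 Y31.75
G01 X52.91 Y114.05
M5
G0 X41.72 Y157.85
M3 S245
G01 X130.31 Y157.85 F3820
G01 X130.31 Y74.61
G01 X41.72 Y74.61
G01 X41.72 Y157.85
M5
G0 X19.03 Y30.95
M3 S245
G01 X19.28 Y29.31 F3820
G01 X22.96 Y36.04
G01 X30.06 Y51.13
G01 X40.59 Y74.60
M5
G0 X41.18 Y48.03
M3 S245
G01 X38.22 Y55.19 F3820
G01 X31.06 Y58.15
G01 X23.90 Y55.19
G01 X20.94 Y48.03
G01 X23.90 Y40.87
G01 X31.06 Y37.91
G01 X38.22 Y40.87
G01 X41.18 Y48.03
M5
G0 X93.51 Y111.94
M3 S245
G01 X162.63 Y111.94 F3820
G01 X162.63 Y47.96
G01 X93.51 Y47.96
G01 X93.51 Y111.94
M5
G0 X175.28 Y72.19
M3 S848
G01 X159.93 Y109.26 F653
G01 X122.86 Y124.61
G01 X85.79 Y109.26
G01 X70.44 Y72.19
G01 X85.79 Y35.12
G01 X122.86 Y19.77
G01 X159.93 Y35.12
G01 X175.28 Y72.19
M5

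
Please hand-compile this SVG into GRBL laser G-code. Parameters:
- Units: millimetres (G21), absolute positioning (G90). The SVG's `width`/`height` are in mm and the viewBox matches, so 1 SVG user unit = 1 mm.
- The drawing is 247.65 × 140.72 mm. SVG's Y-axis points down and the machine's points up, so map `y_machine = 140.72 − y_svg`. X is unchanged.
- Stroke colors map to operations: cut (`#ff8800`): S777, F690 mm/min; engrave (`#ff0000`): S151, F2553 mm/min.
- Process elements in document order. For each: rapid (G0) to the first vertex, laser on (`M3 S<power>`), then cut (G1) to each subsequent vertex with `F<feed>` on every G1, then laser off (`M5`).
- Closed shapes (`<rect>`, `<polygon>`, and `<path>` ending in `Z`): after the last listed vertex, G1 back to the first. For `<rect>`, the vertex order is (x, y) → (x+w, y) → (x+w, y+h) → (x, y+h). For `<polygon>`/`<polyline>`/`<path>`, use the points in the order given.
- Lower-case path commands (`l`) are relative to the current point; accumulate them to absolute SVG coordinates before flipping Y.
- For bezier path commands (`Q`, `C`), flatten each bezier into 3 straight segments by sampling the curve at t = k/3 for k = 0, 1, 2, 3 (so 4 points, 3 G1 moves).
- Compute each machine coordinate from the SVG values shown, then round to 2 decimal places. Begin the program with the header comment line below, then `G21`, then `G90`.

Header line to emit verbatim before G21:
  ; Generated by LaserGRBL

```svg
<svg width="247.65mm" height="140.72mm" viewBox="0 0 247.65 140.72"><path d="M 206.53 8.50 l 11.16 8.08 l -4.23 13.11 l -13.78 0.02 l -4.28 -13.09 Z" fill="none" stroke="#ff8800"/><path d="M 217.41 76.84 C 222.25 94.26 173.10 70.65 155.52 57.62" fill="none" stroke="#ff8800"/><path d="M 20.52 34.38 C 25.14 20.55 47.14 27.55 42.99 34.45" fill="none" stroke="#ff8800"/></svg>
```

1 u = 1 mm; y_m = 140.72 − y.

[1] `<path>` regular polygon, #ff8800→cut S777 F690: (206.53,132.22) → (217.69,124.14) → (213.46,111.03) → (199.68,111.01) → (195.40,124.10) → (206.53,132.22) (closed)

[2] `<path>` cubic bezier, #ff8800→cut S777 F690: (217.41,63.88) → (207.42,58.23) → (180.45,68.45) → (155.52,83.10)

[3] `<path>` cubic bezier, #ff8800→cut S777 F690: (20.52,106.34) → (29.32,114.00) → (40.04,112.43) → (42.99,106.27)

; Generated by LaserGRBL
G21
G90
G0 X206.53 Y132.22
M3 S777
G1 X217.69 Y124.14 F690
G1 X213.46 Y111.03 F690
G1 X199.68 Y111.01 F690
G1 X195.40 Y124.10 F690
G1 X206.53 Y132.22 F690
M5
G0 X217.41 Y63.88
M3 S777
G1 X207.42 Y58.23 F690
G1 X180.45 Y68.45 F690
G1 X155.52 Y83.10 F690
M5
G0 X20.52 Y106.34
M3 S777
G1 X29.32 Y114.00 F690
G1 X40.04 Y112.43 F690
G1 X42.99 Y106.27 F690
M5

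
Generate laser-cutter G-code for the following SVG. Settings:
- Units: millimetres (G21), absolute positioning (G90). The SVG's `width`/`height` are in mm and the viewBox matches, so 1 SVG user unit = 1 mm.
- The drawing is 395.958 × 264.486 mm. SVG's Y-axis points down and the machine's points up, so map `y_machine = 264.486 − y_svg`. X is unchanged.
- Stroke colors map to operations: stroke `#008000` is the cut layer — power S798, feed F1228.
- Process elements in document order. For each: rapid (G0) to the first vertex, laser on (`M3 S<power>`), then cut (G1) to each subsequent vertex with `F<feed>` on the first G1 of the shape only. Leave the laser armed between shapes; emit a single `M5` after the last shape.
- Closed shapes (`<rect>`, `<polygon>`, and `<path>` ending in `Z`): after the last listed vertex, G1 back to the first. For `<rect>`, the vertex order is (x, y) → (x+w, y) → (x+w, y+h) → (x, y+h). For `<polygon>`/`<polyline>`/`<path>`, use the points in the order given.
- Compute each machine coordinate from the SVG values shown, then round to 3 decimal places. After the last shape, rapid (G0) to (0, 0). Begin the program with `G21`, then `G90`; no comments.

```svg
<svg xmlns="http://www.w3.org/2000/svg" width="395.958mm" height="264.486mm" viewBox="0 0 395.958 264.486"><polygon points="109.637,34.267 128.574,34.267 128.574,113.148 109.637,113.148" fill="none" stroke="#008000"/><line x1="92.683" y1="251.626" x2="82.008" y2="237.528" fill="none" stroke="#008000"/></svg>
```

viewBox `0 0 395.958 264.486` with mm width/height → 1 unit = 1 mm. Flip: y_m = 264.486 − y_svg.

**Shape 1** — `<polygon>` rectangle, stroke `#008000` → cut (S798, F1228). Machine vertices: (109.637,230.219) → (128.574,230.219) → (128.574,151.338) → (109.637,151.338) → (109.637,230.219). Closed: final G1 returns to the first vertex.

**Shape 2** — `<line>` line segment, stroke `#008000` → cut (S798, F1228). Machine vertices: (92.683,12.860) → (82.008,26.958). Open path.

G21
G90
G0 X109.637 Y230.219
M3 S798
G1 X128.574 Y230.219 F1228
G1 X128.574 Y151.338
G1 X109.637 Y151.338
G1 X109.637 Y230.219
G0 X92.683 Y12.860
M3 S798
G1 X82.008 Y26.958 F1228
M5
G0 X0.000 Y0.000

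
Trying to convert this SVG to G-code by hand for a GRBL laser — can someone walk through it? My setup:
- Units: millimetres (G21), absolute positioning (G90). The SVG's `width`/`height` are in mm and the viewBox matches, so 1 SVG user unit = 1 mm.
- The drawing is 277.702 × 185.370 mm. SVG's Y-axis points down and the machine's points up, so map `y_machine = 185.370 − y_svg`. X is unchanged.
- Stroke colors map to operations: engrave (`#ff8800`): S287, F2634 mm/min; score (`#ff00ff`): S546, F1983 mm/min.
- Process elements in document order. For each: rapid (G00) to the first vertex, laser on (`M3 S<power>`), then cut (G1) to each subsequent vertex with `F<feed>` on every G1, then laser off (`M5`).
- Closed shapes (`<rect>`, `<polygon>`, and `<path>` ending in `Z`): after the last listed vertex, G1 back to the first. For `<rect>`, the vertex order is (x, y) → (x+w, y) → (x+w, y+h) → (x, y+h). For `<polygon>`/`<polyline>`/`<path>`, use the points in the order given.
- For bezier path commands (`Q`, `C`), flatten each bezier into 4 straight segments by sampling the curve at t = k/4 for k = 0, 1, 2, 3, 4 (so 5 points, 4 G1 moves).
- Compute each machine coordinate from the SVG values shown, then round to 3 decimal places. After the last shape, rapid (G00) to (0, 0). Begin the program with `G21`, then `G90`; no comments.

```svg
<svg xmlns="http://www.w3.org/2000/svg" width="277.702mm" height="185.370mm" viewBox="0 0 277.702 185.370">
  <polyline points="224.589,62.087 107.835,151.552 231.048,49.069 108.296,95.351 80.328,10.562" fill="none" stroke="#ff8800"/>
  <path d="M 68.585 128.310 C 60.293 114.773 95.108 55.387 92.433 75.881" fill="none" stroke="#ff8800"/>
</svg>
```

1 u = 1 mm; y_m = 185.370 − y.

[1] `<polyline>` open polyline, #ff8800→engrave S287 F2634: (224.589,123.283) → (107.835,33.818) → (231.048,136.301) → (108.296,90.019) → (80.328,174.808)

[2] `<path>` cubic bezier, #ff8800→engrave S287 F2634: (68.585,57.060) → (69.189,73.845) → (78.403,96.036) → (88.669,111.847) → (92.433,109.489)

G21
G90
G00 X224.589 Y123.283
M3 S287
G1 X107.835 Y33.818 F2634
G1 X231.048 Y136.301 F2634
G1 X108.296 Y90.019 F2634
G1 X80.328 Y174.808 F2634
M5
G00 X68.585 Y57.060
M3 S287
G1 X69.189 Y73.845 F2634
G1 X78.403 Y96.036 F2634
G1 X88.669 Y111.847 F2634
G1 X92.433 Y109.489 F2634
M5
G00 X0.000 Y0.000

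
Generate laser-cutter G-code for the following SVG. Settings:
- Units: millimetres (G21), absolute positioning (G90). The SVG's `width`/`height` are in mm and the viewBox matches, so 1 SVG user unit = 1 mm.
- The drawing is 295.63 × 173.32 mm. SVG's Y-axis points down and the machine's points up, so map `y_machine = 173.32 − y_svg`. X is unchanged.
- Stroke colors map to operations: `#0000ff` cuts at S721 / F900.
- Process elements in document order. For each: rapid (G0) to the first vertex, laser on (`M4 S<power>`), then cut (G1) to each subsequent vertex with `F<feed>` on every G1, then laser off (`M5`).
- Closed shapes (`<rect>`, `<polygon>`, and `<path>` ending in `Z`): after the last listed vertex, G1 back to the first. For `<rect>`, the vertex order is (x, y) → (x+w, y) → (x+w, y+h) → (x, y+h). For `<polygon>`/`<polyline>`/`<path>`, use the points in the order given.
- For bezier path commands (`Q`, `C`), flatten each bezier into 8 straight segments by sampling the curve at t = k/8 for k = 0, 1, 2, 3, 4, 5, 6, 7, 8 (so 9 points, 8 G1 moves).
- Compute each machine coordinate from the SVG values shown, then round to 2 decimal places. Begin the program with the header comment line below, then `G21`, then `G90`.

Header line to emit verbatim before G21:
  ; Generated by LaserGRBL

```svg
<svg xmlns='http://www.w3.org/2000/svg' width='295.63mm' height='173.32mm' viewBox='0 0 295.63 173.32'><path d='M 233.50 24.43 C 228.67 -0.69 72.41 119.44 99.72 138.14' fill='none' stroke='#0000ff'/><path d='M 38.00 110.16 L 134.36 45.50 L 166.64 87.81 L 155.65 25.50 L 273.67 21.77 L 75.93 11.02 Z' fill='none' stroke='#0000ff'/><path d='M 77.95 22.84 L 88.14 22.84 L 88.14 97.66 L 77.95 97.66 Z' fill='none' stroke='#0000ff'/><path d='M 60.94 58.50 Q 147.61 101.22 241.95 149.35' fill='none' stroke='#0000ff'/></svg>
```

Since the viewBox matches the mm dimensions, user units are millimetres directly. The only transform is the Y-flip y_m = 173.32 − y_svg.

Shape 1 is a cubic bezier drawn with `<path>`. Its stroke #0000ff means cut at S721, F900. After flipping Y the toolpath is (233.50,148.89) → (225.24,151.98) → (206.72,144.35) → (181.85,128.88) → (154.56,108.47) → (128.77,86.00) → (108.42,64.37) → (97.43,46.47) → (99.72,35.18).

Shape 2 is a closed polygon drawn with `<path>`. Its stroke #0000ff means cut at S721, F900. After flipping Y the toolpath is (38.00,63.16) → (134.36,127.82) → (166.64,85.51) → (155.65,147.82) → (273.67,151.55) → (75.93,162.30) → (38.00,63.16), returning to the start.

Shape 3 is a rectangle drawn with `<path>`. Its stroke #0000ff means cut at S721, F900. After flipping Y the toolpath is (77.95,150.48) → (88.14,150.48) → (88.14,75.66) → (77.95,75.66) → (77.95,150.48), returning to the start.

Shape 4 is a quadratic bezier drawn with `<path>`. Its stroke #0000ff means cut at S721, F900. After flipping Y the toolpath is (60.94,114.82) → (82.73,104.06) → (104.75,93.12) → (127.02,82.02) → (149.53,70.75) → (172.27,59.31) → (195.26,47.70) → (218.48,35.92) → (241.95,23.97).

; Generated by LaserGRBL
G21
G90
G0 X233.50 Y148.89
M4 S721
G1 X225.24 Y151.98 F900
G1 X206.72 Y144.35 F900
G1 X181.85 Y128.88 F900
G1 X154.56 Y108.47 F900
G1 X128.77 Y86.00 F900
G1 X108.42 Y64.37 F900
G1 X97.43 Y46.47 F900
G1 X99.72 Y35.18 F900
M5
G0 X38.00 Y63.16
M4 S721
G1 X134.36 Y127.82 F900
G1 X166.64 Y85.51 F900
G1 X155.65 Y147.82 F900
G1 X273.67 Y151.55 F900
G1 X75.93 Y162.30 F900
G1 X38.00 Y63.16 F900
M5
G0 X77.95 Y150.48
M4 S721
G1 X88.14 Y150.48 F900
G1 X88.14 Y75.66 F900
G1 X77.95 Y75.66 F900
G1 X77.95 Y150.48 F900
M5
G0 X60.94 Y114.82
M4 S721
G1 X82.73 Y104.06 F900
G1 X104.75 Y93.12 F900
G1 X127.02 Y82.02 F900
G1 X149.53 Y70.75 F900
G1 X172.27 Y59.31 F900
G1 X195.26 Y47.70 F900
G1 X218.48 Y35.92 F900
G1 X241.95 Y23.97 F900
M5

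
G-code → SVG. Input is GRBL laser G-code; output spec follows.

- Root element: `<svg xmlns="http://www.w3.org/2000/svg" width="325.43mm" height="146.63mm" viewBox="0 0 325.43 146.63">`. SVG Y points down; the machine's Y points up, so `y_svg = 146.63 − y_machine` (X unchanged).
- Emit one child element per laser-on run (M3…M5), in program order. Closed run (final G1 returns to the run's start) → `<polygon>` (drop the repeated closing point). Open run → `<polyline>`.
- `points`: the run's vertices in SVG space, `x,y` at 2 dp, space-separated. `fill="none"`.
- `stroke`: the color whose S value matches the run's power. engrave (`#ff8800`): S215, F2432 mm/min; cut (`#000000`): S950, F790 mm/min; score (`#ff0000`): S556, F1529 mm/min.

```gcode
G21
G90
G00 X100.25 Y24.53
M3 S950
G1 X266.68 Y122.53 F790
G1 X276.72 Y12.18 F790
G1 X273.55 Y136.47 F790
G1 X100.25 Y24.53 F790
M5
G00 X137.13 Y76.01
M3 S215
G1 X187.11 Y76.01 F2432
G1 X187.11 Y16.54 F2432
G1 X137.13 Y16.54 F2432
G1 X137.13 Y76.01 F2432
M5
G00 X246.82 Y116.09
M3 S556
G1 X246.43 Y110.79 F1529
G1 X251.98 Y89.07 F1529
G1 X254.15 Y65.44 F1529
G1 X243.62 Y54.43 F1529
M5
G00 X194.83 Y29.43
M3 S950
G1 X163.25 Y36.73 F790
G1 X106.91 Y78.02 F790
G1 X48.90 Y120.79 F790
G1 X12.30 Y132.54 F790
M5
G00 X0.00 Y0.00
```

<svg xmlns="http://www.w3.org/2000/svg" width="325.43mm" height="146.63mm" viewBox="0 0 325.43 146.63">
  <polygon points="100.25,122.10 266.68,24.10 276.72,134.45 273.55,10.16" fill="none" stroke="#000000"/>
  <polygon points="137.13,70.62 187.11,70.62 187.11,130.09 137.13,130.09" fill="none" stroke="#ff8800"/>
  <polyline points="246.82,30.54 246.43,35.84 251.98,57.56 254.15,81.19 243.62,92.20" fill="none" stroke="#ff0000"/>
  <polyline points="194.83,117.20 163.25,109.90 106.91,68.61 48.90,25.84 12.30,14.09" fill="none" stroke="#000000"/>
</svg>

Each laser-on run becomes one SVG element. Flip Y back into SVG space with y_svg = 146.63 − y_machine.

Run 1: power S950 maps to stroke `#000000` (cut). The run returns to its start, so emit a `<polygon>` with points (Y-flipped): 100.25,122.10 266.68,24.10 276.72,134.45 273.55,10.16.

Run 2: power S215 maps to stroke `#ff8800` (engrave). The run returns to its start, so emit a `<polygon>` with points (Y-flipped): 137.13,70.62 187.11,70.62 187.11,130.09 137.13,130.09.

Run 3: S556 ⇒ score layer `#ff0000`. The run is open, so emit a `<polyline>` with points (Y-flipped): 246.82,30.54 246.43,35.84 251.98,57.56 254.15,81.19 243.62,92.20.

Run 4: power S950 maps to stroke `#000000` (cut). The run is open, so emit a `<polyline>` with points (Y-flipped): 194.83,117.20 163.25,109.90 106.91,68.61 48.90,25.84 12.30,14.09.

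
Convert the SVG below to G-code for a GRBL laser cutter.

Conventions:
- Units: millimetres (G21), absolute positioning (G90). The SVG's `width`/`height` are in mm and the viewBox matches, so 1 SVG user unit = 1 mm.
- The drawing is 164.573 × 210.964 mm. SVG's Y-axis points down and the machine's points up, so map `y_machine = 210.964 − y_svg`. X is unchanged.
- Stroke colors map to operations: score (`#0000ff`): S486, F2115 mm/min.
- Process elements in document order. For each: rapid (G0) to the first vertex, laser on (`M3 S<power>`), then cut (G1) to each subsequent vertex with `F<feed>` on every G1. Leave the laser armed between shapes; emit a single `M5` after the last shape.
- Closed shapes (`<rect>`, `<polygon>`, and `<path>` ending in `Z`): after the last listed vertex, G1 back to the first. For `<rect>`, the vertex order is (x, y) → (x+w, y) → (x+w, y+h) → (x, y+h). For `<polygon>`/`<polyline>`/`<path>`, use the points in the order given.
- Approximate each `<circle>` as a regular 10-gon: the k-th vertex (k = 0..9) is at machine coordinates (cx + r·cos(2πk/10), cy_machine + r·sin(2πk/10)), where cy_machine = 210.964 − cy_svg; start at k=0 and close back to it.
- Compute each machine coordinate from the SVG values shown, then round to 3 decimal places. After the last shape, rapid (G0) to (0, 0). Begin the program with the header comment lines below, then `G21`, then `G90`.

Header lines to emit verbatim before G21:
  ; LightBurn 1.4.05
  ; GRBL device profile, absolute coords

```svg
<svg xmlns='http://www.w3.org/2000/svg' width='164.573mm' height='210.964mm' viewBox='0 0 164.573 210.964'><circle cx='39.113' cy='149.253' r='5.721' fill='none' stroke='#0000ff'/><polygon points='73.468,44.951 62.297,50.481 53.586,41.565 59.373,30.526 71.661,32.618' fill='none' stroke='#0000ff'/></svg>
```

; LightBurn 1.4.05
; GRBL device profile, absolute coords
G21
G90
G0 X44.834 Y61.711
M3 S486
G1 X43.741 Y65.074 F2115
G1 X40.881 Y67.152 F2115
G1 X37.345 Y67.152 F2115
G1 X34.485 Y65.074 F2115
G1 X33.392 Y61.711 F2115
G1 X34.485 Y58.348 F2115
G1 X37.345 Y56.270 F2115
G1 X40.881 Y56.270 F2115
G1 X43.741 Y58.348 F2115
G1 X44.834 Y61.711 F2115
G0 X73.468 Y166.013
M3 S486
G1 X62.297 Y160.483 F2115
G1 X53.586 Y169.399 F2115
G1 X59.373 Y180.438 F2115
G1 X71.661 Y178.346 F2115
G1 X73.468 Y166.013 F2115
M5
G0 X0.000 Y0.000

viewBox `0 0 164.573 210.964` with mm width/height → 1 unit = 1 mm. Flip: y_m = 210.964 − y_svg.

**Shape 1** — `<circle>` circle, stroke `#0000ff` → score (S486, F2115). Machine vertices: (44.834,61.711) → (43.741,65.074) → (40.881,67.152) → (37.345,67.152) → (34.485,65.074) → (33.392,61.711) → (34.485,58.348) → (37.345,56.270) → (40.881,56.270) → (43.741,58.348) → (44.834,61.711). Closed: final G1 returns to the first vertex.

**Shape 2** — `<polygon>` regular polygon, stroke `#0000ff` → score (S486, F2115). Machine vertices: (73.468,166.013) → (62.297,160.483) → (53.586,169.399) → (59.373,180.438) → (71.661,178.346) → (73.468,166.013). Closed: final G1 returns to the first vertex.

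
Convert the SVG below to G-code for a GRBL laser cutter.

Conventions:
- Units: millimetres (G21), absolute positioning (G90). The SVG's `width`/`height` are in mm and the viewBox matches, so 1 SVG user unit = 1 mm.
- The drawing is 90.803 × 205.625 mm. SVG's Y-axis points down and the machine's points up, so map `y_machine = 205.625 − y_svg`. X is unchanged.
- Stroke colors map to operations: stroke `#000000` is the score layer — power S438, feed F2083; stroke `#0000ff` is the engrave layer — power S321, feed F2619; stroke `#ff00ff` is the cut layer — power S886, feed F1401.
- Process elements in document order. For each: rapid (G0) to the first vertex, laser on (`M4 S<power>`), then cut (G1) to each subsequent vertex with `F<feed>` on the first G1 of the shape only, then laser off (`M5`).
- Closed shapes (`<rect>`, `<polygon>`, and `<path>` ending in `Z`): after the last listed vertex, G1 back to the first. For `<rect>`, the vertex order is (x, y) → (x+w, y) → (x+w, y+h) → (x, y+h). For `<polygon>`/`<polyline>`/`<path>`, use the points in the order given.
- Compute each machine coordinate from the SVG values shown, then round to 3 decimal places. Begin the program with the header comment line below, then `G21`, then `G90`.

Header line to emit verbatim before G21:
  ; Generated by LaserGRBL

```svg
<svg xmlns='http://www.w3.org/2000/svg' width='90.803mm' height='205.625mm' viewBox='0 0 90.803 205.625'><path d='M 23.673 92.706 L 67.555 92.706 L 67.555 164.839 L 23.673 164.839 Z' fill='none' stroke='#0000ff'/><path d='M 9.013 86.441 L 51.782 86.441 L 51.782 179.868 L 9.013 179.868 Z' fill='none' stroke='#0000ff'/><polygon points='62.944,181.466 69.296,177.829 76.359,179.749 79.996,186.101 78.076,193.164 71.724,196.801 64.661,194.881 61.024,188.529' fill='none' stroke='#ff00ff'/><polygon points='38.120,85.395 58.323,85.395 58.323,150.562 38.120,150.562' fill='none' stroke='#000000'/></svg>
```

; Generated by LaserGRBL
G21
G90
G0 X23.673 Y112.919
M4 S321
G1 X67.555 Y112.919 F2619
G1 X67.555 Y40.786
G1 X23.673 Y40.786
G1 X23.673 Y112.919
M5
G0 X9.013 Y119.184
M4 S321
G1 X51.782 Y119.184 F2619
G1 X51.782 Y25.757
G1 X9.013 Y25.757
G1 X9.013 Y119.184
M5
G0 X62.944 Y24.159
M4 S886
G1 X69.296 Y27.796 F1401
G1 X76.359 Y25.876
G1 X79.996 Y19.524
G1 X78.076 Y12.461
G1 X71.724 Y8.824
G1 X64.661 Y10.744
G1 X61.024 Y17.096
G1 X62.944 Y24.159
M5
G0 X38.120 Y120.230
M4 S438
G1 X58.323 Y120.230 F2083
G1 X58.323 Y55.063
G1 X38.120 Y55.063
G1 X38.120 Y120.230
M5

1 u = 1 mm; y_m = 205.625 − y.

[1] `<path>` rectangle, #0000ff→engrave S321 F2619: (23.673,112.919) → (67.555,112.919) → (67.555,40.786) → (23.673,40.786) → (23.673,112.919) (closed)

[2] `<path>` rectangle, #0000ff→engrave S321 F2619: (9.013,119.184) → (51.782,119.184) → (51.782,25.757) → (9.013,25.757) → (9.013,119.184) (closed)

[3] `<polygon>` regular polygon, #ff00ff→cut S886 F1401: (62.944,24.159) → (69.296,27.796) → (76.359,25.876) → (79.996,19.524) → (78.076,12.461) → (71.724,8.824) → (64.661,10.744) → (61.024,17.096) → (62.944,24.159) (closed)

[4] `<polygon>` rectangle, #000000→score S438 F2083: (38.120,120.230) → (58.323,120.230) → (58.323,55.063) → (38.120,55.063) → (38.120,120.230) (closed)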